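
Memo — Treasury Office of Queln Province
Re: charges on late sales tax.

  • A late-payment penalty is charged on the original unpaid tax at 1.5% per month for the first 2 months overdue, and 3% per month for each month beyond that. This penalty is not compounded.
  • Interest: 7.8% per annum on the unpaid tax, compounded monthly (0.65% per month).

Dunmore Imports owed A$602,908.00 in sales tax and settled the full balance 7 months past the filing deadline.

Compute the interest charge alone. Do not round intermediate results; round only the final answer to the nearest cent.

Interest: A$602,908.00 × ((1 + 0.0065)^7 − 1) = A$602,908.00 × 0.0463969… = A$27,973.0770…

A$27,973.08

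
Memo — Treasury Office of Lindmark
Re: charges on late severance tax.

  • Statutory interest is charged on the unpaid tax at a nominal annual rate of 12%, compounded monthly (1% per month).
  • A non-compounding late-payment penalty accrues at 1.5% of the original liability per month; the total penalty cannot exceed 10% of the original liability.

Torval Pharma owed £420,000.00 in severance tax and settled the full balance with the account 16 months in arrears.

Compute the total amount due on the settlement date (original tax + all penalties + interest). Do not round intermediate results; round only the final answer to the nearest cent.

£534,483.03

Penalty (uncapped): 16 × 1.5% × £420,000.00 = £100,800.00; cap = 10% × £420,000.00 = £42,000.00 → penalty = £42,000.00
Interest: £420,000.00 × ((1 + 0.01)^16 − 1) = £420,000.00 × 0.1725786… = £72,483.0309…
Total = £420,000.00 + £42,000.0000 + £72,483.0309… = £534,483.03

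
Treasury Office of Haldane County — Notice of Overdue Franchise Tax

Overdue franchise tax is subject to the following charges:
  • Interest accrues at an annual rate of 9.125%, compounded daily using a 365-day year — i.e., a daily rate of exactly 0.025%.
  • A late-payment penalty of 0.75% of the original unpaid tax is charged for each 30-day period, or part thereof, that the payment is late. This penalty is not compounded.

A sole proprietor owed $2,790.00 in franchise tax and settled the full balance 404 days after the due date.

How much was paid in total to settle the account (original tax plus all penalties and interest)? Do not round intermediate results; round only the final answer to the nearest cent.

Penalty periods: ⌈404/30⌉ = 14; penalty = 14 × 0.75% × $2,790.00 = $292.95
Interest: $2,790.00 × ((1 + 0.00025)^404 − 1) = $2,790.00 × 0.10626268… = $296.4729…
Total = $2,790.00 + $292.9500 + $296.4729… = $3,379.42

$3,379.42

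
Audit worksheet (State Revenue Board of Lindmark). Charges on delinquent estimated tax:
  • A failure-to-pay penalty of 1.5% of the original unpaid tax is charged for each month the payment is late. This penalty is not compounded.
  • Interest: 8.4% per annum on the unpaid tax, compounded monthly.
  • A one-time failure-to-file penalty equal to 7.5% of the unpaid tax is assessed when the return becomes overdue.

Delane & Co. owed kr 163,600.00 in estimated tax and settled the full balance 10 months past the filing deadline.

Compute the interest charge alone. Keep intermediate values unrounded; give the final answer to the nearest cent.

kr 11,819.55

Interest (8.4%/yr ÷ 12 = 0.7%/month): kr 163,600.00 × ((1 + 0.007)^10 − 1) = kr 11,819.5550…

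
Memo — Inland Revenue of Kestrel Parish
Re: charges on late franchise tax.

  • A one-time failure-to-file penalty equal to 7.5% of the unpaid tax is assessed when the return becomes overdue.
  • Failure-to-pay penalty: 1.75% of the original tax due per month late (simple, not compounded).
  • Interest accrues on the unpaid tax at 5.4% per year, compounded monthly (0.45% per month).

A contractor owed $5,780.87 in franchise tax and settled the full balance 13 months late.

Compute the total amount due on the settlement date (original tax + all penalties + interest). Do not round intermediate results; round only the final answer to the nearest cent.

Failure-to-file penalty: 7.5% × $5,780.87 = $433.57…
Failure-to-pay penalty = 1.75% × $5,780.87 × 13 mo = $1,315.15…
Interest: $5,780.87 × ((1 + 0.0045)^13 − 1) = $5,780.87 × 0.0601059… = $347.4641…
Total = $5,780.87 + $1,748.7132… + $347.4641… = $7,877.05

$7,877.05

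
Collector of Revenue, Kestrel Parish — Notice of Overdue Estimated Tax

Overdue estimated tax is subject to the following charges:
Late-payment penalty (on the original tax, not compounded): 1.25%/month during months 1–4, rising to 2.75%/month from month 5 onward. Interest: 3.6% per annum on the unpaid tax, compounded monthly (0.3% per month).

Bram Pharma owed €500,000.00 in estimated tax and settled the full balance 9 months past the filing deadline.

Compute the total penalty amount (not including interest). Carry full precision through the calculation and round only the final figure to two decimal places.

Penalty, months 1–4: 4 × 1.25% × €500,000.00 = €25,000.00
Penalty, months 5–9: 5 × 2.75% × €500,000.00 = €68,750.00
Total penalty = €25,000.00 + €68,750.00 = €93,750.00

€93,750.00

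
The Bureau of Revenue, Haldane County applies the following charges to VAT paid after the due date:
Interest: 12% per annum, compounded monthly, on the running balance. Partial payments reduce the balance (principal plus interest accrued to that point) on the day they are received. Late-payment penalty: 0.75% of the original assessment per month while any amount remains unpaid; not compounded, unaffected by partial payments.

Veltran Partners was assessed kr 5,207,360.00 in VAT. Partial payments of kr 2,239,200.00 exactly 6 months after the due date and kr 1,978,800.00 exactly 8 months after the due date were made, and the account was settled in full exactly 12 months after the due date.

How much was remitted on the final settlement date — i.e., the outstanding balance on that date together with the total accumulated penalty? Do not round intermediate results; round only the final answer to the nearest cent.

kr 1,900,342.85

Monthly rate = 12% ÷ 12 = 1%
Balance at month 6: kr 5,207,360.0000 × (1 + 0.01)^6 = kr 5,527,717.5714…
After kr 2,239,200.00 payment: kr 5,527,717.5714… − kr 2,239,200.00 = kr 3,288,517.5714…
Balance at month 8: kr 3,288,517.5714… × (1 + 0.01)^2 = kr 3,354,616.7746…
After kr 1,978,800.00 payment: kr 3,354,616.7746… − kr 1,978,800.00 = kr 1,375,816.7746…
Balance at month 12: kr 1,375,816.7746… × (1 + 0.01)^4 = kr 1,431,680.4527…
Penalty: 12 × 0.75% × kr 5,207,360.00 = kr 468,662.40
Final settlement = outstanding balance + penalty = kr 1,431,680.4527… + kr 468,662.40 = kr 1,900,342.85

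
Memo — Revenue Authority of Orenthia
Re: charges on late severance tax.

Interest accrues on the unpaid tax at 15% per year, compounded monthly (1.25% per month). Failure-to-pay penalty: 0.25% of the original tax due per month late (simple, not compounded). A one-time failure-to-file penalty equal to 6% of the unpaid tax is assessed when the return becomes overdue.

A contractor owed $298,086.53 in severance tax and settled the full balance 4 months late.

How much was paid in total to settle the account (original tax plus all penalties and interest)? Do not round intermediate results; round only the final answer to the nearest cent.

Failure-to-file penalty: 6% × $298,086.53 = $17,885.19…
Failure-to-pay penalty: 4 × 0.25% × $298,086.53 = $2,980.87…
Interest: $298,086.53 × ((1 + 0.0125)^4 − 1) = $298,086.53 × 0.0509453… = $15,186.1187…
Total = $298,086.53 + $20,866.0571 + $15,186.1187… = $334,138.71

$334,138.71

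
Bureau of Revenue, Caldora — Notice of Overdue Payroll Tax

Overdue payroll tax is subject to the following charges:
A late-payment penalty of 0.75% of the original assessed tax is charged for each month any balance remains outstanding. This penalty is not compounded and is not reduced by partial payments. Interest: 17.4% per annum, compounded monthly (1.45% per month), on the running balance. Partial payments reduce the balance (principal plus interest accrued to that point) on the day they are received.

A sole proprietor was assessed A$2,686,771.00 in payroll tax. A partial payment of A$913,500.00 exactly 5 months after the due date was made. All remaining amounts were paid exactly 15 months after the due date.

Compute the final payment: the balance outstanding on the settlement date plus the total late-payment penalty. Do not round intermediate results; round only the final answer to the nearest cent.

A$2,581,670.39

Balance at month 5: A$2,686,771.0000 × (1 + 0.0145)^5 = A$2,887,293.3387…
After A$913,500.00 payment: A$2,887,293.3387… − A$913,500.00 = A$1,973,793.3387…
Balance at month 15: A$1,973,793.3387… × (1 + 0.0145)^10 = A$2,279,408.6532…
Penalty: 15 × 0.75% × A$2,686,771.00 = A$302,261.74…
Final settlement = outstanding balance + penalty = A$2,279,408.6532… + A$302,261.74… = A$2,581,670.39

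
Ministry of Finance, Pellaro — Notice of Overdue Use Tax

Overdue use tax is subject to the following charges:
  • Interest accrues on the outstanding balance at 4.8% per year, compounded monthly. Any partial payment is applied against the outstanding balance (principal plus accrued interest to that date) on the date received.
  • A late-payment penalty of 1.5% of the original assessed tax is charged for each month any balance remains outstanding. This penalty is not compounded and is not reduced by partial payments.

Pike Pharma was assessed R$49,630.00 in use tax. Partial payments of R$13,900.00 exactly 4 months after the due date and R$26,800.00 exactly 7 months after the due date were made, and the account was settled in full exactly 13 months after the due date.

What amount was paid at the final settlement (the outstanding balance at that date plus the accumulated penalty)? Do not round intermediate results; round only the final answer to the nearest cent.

R$20,093.32

Monthly rate = 4.8% ÷ 12 = 0.4%
Balance at month 4: R$49,630.0000 × (1 + 0.004)^4 = R$50,428.8572…
After R$13,900.00 payment: R$50,428.8572… − R$13,900.00 = R$36,528.8572…
Balance at month 7: R$36,528.8572… × (1 + 0.004)^3 = R$36,968.9592…
After R$26,800.00 payment: R$36,968.9592… − R$26,800.00 = R$10,168.9592…
Balance at month 13: R$10,168.9592… × (1 + 0.004)^6 = R$10,415.4678…
Penalty: 13 × 1.5% × R$49,630.00 = R$9,677.85
Final settlement = outstanding balance + penalty = R$10,415.4678… + R$9,677.85 = R$20,093.32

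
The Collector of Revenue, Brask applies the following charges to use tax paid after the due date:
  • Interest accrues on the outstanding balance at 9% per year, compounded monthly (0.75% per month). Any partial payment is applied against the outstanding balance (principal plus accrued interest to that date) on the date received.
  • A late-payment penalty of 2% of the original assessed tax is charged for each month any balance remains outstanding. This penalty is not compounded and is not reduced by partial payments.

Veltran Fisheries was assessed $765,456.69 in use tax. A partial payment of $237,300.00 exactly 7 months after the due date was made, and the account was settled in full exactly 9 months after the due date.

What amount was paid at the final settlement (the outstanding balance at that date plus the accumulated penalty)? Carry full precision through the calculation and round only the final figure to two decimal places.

$715,611.86

Balance at month 7: $765,456.6900 × (1 + 0.0075)^7 = $806,558.7495…
After $237,300.00 payment: $806,558.7495… − $237,300.00 = $569,258.7495…
Balance at month 9: $569,258.7495… × (1 + 0.0075)^2 = $577,829.6516…
Penalty: 9 × 2% × $765,456.69 = $137,782.20…
Final settlement = outstanding balance + penalty = $577,829.6516… + $137,782.20… = $715,611.86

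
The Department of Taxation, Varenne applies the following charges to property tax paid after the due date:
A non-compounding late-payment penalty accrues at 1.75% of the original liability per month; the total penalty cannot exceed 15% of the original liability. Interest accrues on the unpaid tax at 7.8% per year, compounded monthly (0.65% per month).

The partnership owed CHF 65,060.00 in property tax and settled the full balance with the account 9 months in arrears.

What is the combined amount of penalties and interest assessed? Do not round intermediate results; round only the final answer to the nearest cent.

CHF 13,665.48

Penalty (uncapped): 9 × 1.75% × CHF 65,060.00 = CHF 10,246.95; cap = 15% × CHF 65,060.00 = CHF 9,759.00 → penalty = CHF 9,759.00
Interest: CHF 65,060.00 × ((1 + 0.0065)^9 − 1) = CHF 65,060.00 × 0.0600443… = CHF 3,906.4818…
Penalties + interest = CHF 9,759.0000 + CHF 3,906.4818… = CHF 13,665.48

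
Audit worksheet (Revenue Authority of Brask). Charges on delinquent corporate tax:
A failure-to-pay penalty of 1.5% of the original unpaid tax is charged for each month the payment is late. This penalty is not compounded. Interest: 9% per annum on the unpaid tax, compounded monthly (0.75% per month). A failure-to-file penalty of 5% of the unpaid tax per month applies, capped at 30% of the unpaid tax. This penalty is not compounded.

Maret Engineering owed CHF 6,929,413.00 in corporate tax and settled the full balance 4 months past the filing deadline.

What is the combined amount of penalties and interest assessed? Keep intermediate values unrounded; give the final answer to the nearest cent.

CHF 2,011,880.16

Failure-to-file: 4 × 5% × CHF 6,929,413.00 = CHF 1,385,882.60 (under the 30% cap)
Failure-to-pay penalty = 1.5% × CHF 6,929,413.00 × 4 mo = CHF 415,764.78
Interest: CHF 6,929,413.00 × ((1 + 0.0075)^4 − 1) = CHF 6,929,413.00 × 0.0303392… = CHF 210,232.7822…
Penalties + interest = CHF 1,801,647.3800 + CHF 210,232.7822… = CHF 2,011,880.16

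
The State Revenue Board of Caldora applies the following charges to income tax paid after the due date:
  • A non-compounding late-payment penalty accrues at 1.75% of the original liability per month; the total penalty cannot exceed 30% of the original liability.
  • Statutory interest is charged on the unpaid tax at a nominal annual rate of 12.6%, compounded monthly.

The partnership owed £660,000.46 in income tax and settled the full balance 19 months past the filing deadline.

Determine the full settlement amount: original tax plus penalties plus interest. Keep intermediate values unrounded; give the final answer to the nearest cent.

£1,002,885.96

Penalty (uncapped): 19 × 1.75% × £660,000.46 = £219,450.15…; cap = 30% × £660,000.46 = £198,000.14… → penalty = £198,000.14…
Interest (12.6%/yr ÷ 12 = 1.05%/month): £660,000.46 × ((1 + 0.0105)^19 − 1) = £144,885.3620…
Total = £660,000.46 + £198,000.1380 + £144,885.3620… = £1,002,885.96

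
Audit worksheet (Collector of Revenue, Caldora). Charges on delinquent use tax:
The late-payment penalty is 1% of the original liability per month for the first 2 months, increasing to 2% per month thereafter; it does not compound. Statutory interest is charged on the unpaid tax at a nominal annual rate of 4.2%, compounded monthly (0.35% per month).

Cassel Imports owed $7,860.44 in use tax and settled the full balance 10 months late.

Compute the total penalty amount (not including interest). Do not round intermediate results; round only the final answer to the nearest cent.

$1,414.88

Penalty, months 1–2: 2 × 1% × $7,860.44 = $157.21…
Penalty, months 3–10: 8 × 2% × $7,860.44 = $1,257.67…
Total penalty = $157.21… + $1,257.67… = $1,414.88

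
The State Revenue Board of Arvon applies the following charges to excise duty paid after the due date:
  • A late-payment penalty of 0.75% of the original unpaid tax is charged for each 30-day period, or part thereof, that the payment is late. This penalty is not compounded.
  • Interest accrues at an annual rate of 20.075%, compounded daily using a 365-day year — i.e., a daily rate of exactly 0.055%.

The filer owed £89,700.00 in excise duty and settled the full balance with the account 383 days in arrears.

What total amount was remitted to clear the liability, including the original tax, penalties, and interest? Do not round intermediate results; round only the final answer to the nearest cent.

Penalty periods: ⌈383/30⌉ = 13; penalty = 13 × 0.75% × £89,700.00 = £8,745.75
Interest: £89,700.00 × ((1 + 0.00055)^383 − 1) = £89,700.00 × 0.23440873… = £21,026.4629…
Total = £89,700.00 + £8,745.7500 + £21,026.4629… = £119,472.21

£119,472.21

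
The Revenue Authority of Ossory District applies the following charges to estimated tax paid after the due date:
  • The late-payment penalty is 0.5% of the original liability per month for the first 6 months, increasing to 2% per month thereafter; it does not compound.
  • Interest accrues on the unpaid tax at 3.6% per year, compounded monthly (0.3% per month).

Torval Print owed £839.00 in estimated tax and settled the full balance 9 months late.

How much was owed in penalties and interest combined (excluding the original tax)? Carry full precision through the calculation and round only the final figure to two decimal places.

Penalty, months 1–6: 6 × 0.5% × £839.00 = £25.17
Penalty, months 7–9: 3 × 2% × £839.00 = £50.34
Interest: £839.00 × ((1 + 0.003)^9 − 1) = £839.00 × 0.0273263… = £22.9267…
Penalties + interest = £75.5100 + £22.9267… = £98.44

£98.44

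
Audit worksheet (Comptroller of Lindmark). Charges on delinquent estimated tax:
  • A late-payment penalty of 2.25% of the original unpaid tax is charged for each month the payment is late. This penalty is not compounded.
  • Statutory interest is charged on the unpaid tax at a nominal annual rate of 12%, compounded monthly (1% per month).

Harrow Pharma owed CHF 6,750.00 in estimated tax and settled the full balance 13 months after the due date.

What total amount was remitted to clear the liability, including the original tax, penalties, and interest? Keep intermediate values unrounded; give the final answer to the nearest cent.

CHF 9,656.50

Late-payment penalty: 13 × 2.25% × CHF 6,750.00 = CHF 1,974.38…
Interest: CHF 6,750.00 × ((1 + 0.01)^13 − 1) = CHF 6,750.00 × 0.1380933… = CHF 932.1296…
Total = CHF 6,750.00 + CHF 1,974.3750 + CHF 932.1296… = CHF 9,656.50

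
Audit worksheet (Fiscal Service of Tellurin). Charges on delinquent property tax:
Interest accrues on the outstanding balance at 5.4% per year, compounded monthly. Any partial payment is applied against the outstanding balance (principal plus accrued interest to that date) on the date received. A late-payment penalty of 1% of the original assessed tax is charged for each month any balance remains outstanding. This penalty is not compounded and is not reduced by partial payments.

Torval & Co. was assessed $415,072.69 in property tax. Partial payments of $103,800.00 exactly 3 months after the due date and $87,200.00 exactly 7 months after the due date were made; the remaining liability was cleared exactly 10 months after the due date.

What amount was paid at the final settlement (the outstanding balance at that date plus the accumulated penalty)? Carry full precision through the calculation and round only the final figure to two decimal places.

$280,144.36

Monthly rate = 5.4% ÷ 12 = 0.45%
Balance at month 3: $415,072.6900 × (1 + 0.0045)^3 = $420,701.4248…
After $103,800.00 payment: $420,701.4248… − $103,800.00 = $316,901.4248…
Balance at month 7: $316,901.4248… × (1 + 0.0045)^4 = $322,644.2696…
After $87,200.00 payment: $322,644.2696… − $87,200.00 = $235,444.2696…
Balance at month 10: $235,444.2696… × (1 + 0.0045)^3 = $238,637.0919…
Penalty: 10 × 1% × $415,072.69 = $41,507.27…
Final settlement = outstanding balance + penalty = $238,637.0919… + $41,507.27… = $280,144.36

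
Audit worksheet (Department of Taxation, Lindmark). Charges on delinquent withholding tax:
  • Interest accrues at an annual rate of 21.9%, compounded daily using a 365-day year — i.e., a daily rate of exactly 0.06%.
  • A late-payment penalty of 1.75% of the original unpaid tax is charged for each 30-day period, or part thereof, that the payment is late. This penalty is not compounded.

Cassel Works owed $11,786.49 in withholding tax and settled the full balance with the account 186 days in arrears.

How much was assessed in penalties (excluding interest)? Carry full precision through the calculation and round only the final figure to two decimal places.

Penalty periods: ⌈186/30⌉ = 7; penalty = 7 × 1.75% × $11,786.49 = $1,443.85…

$1,443.85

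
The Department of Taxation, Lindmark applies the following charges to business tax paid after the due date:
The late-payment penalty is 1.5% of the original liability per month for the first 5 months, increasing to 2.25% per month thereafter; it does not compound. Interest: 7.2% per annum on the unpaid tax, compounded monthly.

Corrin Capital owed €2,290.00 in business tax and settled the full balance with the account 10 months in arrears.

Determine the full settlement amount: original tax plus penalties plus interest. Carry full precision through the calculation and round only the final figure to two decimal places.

Penalty, months 1–5: 5 × 1.5% × €2,290.00 = €171.75
Penalty, months 6–10: 5 × 2.25% × €2,290.00 = €257.63…
Interest (7.2%/yr ÷ 12 = 0.6%/month): €2,290.00 × ((1 + 0.006)^10 − 1) = €141.1698…
Total = €2,290.00 + €429.3750 + €141.1698… = €2,860.54

€2,860.54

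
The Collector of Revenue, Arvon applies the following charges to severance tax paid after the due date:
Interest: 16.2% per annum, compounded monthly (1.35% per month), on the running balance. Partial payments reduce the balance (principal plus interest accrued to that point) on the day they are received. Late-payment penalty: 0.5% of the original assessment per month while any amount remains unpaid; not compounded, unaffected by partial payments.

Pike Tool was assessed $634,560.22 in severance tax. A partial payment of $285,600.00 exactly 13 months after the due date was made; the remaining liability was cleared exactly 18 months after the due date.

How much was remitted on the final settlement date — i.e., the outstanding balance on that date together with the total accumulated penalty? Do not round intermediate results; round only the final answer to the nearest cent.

$559,498.42

Balance at month 13: $634,560.2200 × (1 + 0.0135)^13 = $755,408.0916…
After $285,600.00 payment: $755,408.0916… − $285,600.00 = $469,808.0916…
Balance at month 18: $469,808.0916… × (1 + 0.0135)^5 = $502,388.0003…
Penalty: 18 × 0.5% × $634,560.22 = $57,110.42…
Final settlement = outstanding balance + penalty = $502,388.0003… + $57,110.42… = $559,498.42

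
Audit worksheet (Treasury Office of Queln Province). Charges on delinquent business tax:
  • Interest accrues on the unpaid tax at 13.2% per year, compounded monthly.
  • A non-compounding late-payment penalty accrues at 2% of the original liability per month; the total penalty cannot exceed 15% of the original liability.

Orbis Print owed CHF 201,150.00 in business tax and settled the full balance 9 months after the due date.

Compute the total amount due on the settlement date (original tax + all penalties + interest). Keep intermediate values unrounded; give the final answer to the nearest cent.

CHF 252,135.42

Penalty (uncapped): 9 × 2% × CHF 201,150.00 = CHF 36,207.00; cap = 15% × CHF 201,150.00 = CHF 30,172.50 → penalty = CHF 30,172.50
Interest (13.2%/yr ÷ 12 = 1.1%/month): CHF 201,150.00 × ((1 + 0.011)^9 − 1) = CHF 20,812.9240…
Total = CHF 201,150.00 + CHF 30,172.5000 + CHF 20,812.9240… = CHF 252,135.42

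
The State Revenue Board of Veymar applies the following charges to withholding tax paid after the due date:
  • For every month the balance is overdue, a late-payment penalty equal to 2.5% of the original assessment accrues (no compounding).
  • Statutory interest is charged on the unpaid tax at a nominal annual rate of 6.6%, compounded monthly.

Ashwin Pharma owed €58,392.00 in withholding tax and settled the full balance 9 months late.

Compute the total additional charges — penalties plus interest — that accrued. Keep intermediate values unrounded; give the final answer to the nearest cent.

€16,093.02

Late-payment penalty = 2.5% × €58,392.00 × 9 mo = €13,138.20
Interest (6.6%/yr ÷ 12 = 0.55%/month): €58,392.00 × ((1 + 0.0055)^9 − 1) = €2,954.8157…
Penalties + interest = €13,138.2000 + €2,954.8157… = €16,093.02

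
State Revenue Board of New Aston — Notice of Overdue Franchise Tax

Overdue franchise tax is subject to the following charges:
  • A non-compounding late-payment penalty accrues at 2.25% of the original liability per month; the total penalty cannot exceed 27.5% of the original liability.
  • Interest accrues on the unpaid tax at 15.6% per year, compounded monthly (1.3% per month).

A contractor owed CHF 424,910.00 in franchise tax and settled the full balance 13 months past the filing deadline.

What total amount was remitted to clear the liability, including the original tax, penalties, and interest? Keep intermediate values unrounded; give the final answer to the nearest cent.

Penalty (uncapped): 13 × 2.25% × CHF 424,910.00 = CHF 124,286.18…; cap = 27.5% × CHF 424,910.00 = CHF 116,850.25 → penalty = CHF 116,850.25
Interest: CHF 424,910.00 × ((1 + 0.013)^13 − 1) = CHF 424,910.00 × 0.1828312… = CHF 77,686.8262…
Total = CHF 424,910.00 + CHF 116,850.2500 + CHF 77,686.8262… = CHF 619,447.08

CHF 619,447.08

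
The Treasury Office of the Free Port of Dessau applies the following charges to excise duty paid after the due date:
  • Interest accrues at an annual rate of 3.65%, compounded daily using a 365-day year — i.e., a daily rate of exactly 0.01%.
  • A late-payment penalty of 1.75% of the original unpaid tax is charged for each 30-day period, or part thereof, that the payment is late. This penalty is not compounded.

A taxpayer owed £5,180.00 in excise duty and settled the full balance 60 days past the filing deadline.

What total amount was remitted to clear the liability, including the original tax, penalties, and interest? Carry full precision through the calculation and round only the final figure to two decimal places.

Penalty periods: ⌈60/30⌉ = 2; penalty = 2 × 1.75% × £5,180.00 = £181.30
Interest: £5,180.00 × ((1 + 0.0001)^60 − 1) = £5,180.00 × 0.00601773… = £31.1719…
Total = £5,180.00 + £181.3000 + £31.1719… = £5,392.47

£5,392.47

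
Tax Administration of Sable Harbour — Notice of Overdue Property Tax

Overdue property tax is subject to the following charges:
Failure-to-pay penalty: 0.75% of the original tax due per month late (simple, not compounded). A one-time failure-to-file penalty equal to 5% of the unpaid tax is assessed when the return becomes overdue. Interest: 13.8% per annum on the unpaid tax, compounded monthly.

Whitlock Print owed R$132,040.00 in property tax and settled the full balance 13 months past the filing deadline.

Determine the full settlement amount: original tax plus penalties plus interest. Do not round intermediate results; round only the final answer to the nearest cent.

R$172,677.06

Failure-to-file penalty: 5% × R$132,040.00 = R$6,602.00
Failure-to-pay penalty: 13 × 0.75% × R$132,040.00 = R$12,873.90
Interest (13.8%/yr ÷ 12 = 1.15%/month): R$132,040.00 × ((1 + 0.0115)^13 − 1) = R$21,161.1580…
Total = R$132,040.00 + R$19,475.9000 + R$21,161.1580… = R$172,677.06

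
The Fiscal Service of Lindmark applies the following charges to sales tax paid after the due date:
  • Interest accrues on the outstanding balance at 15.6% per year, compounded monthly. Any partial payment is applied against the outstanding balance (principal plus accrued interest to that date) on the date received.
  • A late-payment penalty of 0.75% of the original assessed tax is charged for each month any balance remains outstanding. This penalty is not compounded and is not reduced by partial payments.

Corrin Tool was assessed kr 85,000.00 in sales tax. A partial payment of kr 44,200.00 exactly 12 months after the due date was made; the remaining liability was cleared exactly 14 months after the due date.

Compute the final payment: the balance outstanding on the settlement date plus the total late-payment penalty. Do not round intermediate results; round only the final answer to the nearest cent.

kr 65,416.01

Monthly rate = 15.6% ÷ 12 = 1.3%
Balance at month 12: kr 85,000.0000 × (1 + 0.013)^12 = kr 99,250.4010…
After kr 44,200.00 payment: kr 99,250.4010… − kr 44,200.00 = kr 55,050.4010…
Balance at month 14: kr 55,050.4010… × (1 + 0.013)^2 = kr 56,491.0149…
Penalty: 14 × 0.75% × kr 85,000.00 = kr 8,925.00
Final settlement = outstanding balance + penalty = kr 56,491.0149… + kr 8,925.00 = kr 65,416.01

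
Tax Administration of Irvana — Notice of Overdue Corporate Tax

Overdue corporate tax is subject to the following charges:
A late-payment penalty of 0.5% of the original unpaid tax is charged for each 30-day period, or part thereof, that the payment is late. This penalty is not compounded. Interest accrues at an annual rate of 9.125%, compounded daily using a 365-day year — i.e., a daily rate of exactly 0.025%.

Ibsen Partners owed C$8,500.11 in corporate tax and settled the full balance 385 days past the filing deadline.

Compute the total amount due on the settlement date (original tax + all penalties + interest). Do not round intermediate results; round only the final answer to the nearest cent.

Penalty periods: ⌈385/30⌉ = 13; penalty = 13 × 0.5% × C$8,500.11 = C$552.51…
Interest: C$8,500.11 × ((1 + 0.00025)^385 − 1) = C$8,500.11 × 0.10102104… = C$858.6900…
Total = C$8,500.11 + C$552.5072… + C$858.6900… = C$9,911.31

C$9,911.31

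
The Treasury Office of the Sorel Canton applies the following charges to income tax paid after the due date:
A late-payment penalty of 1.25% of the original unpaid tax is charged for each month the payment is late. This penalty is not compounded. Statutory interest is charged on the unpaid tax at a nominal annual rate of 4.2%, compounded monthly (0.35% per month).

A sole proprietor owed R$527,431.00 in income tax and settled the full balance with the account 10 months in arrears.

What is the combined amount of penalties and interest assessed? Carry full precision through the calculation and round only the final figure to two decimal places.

R$84,682.44

Late-payment penalty = 1.25% × R$527,431.00 × 10 mo = R$65,928.88…
Interest: R$527,431.00 × ((1 + 0.0035)^10 − 1) = R$527,431.00 × 0.0355564… = R$18,753.5617…
Penalties + interest = R$65,928.8750 + R$18,753.5617… = R$84,682.44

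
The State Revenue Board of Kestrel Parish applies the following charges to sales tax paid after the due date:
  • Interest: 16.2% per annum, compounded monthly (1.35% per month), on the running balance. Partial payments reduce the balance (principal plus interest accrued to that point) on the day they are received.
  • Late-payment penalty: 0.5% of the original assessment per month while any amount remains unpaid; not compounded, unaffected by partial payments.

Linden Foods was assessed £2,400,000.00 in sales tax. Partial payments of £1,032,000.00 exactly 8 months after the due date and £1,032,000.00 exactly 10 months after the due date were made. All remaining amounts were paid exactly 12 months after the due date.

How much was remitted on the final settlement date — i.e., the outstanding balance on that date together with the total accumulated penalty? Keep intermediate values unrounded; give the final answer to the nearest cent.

Balance at month 8: £2,400,000.0000 × (1 + 0.0135)^8 = £2,671,783.5152…
After £1,032,000.00 payment: £2,671,783.5152… − £1,032,000.00 = £1,639,783.5152…
Balance at month 10: £1,639,783.5152… × (1 + 0.0135)^2 = £1,684,356.5207…
After £1,032,000.00 payment: £1,684,356.5207… − £1,032,000.00 = £652,356.5207…
Balance at month 12: £652,356.5207… × (1 + 0.0135)^2 = £670,089.0387…
Penalty: 12 × 0.5% × £2,400,000.00 = £144,000.00
Final settlement = outstanding balance + penalty = £670,089.0387… + £144,000.00 = £814,089.04

£814,089.04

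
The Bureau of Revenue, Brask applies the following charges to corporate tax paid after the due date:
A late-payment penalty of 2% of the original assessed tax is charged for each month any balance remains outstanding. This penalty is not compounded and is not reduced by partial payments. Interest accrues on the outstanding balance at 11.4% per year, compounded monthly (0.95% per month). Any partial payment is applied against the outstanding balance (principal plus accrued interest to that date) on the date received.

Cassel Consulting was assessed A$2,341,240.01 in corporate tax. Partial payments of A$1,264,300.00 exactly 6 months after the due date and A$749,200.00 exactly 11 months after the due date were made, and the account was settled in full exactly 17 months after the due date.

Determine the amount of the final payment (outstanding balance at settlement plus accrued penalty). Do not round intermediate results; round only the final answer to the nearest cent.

A$1,349,710.87

Balance at month 6: A$2,341,240.0100 × (1 + 0.0095)^6 = A$2,477,900.5778…
After A$1,264,300.00 payment: A$2,477,900.5778… − A$1,264,300.00 = A$1,213,600.5778…
Balance at month 11: A$1,213,600.5778… × (1 + 0.0095)^5 = A$1,272,352.3344…
After A$749,200.00 payment: A$1,272,352.3344… − A$749,200.00 = A$523,152.3344…
Balance at month 17: A$523,152.3344… × (1 + 0.0095)^6 = A$553,689.2698…
Penalty: 17 × 2% × A$2,341,240.01 = A$796,021.60…
Final settlement = outstanding balance + penalty = A$553,689.2698… + A$796,021.60… = A$1,349,710.87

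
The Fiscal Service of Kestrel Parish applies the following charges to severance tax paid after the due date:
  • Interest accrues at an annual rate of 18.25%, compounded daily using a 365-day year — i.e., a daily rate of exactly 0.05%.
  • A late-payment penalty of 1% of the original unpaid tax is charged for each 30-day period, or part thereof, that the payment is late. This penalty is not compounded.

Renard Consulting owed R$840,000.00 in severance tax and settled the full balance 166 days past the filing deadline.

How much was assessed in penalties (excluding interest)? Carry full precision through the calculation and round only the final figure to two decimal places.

R$50,400.00

Penalty periods: ⌈166/30⌉ = 6; penalty = 6 × 1% × R$840,000.00 = R$50,400.00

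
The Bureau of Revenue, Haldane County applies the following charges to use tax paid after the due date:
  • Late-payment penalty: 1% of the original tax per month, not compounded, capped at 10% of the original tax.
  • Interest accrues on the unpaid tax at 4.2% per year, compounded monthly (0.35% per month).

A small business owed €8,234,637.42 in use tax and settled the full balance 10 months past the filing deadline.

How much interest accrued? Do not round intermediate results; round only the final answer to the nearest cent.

€292,794.28

Interest: €8,234,637.42 × ((1 + 0.0035)^10 − 1) = €8,234,637.42 × 0.0355564… = €292,794.2814…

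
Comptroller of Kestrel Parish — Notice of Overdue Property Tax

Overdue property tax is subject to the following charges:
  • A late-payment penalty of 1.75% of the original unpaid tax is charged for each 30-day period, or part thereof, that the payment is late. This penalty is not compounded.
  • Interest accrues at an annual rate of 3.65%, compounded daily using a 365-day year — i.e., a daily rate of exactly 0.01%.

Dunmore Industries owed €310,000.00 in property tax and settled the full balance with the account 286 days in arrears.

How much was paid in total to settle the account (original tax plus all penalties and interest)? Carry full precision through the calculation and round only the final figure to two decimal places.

€373,243.55

Penalty periods: ⌈286/30⌉ = 10; penalty = 10 × 1.75% × €310,000.00 = €54,250.00
Interest: €310,000.00 × ((1 + 0.0001)^286 − 1) = €310,000.00 × 0.02901144… = €8,993.5450…
Total = €310,000.00 + €54,250.0000 + €8,993.5450… = €373,243.55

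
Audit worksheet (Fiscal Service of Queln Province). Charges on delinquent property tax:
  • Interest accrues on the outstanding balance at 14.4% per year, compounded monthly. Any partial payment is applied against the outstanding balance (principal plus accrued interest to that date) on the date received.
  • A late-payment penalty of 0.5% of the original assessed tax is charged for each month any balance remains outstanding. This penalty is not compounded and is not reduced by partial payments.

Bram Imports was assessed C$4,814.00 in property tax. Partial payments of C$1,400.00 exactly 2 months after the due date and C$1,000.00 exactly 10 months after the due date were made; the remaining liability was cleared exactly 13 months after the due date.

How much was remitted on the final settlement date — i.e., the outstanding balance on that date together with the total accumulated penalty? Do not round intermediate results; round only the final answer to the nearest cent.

C$3,301.69

Monthly rate = 14.4% ÷ 12 = 1.2%
Balance at month 2: C$4,814.0000 × (1 + 0.012)^2 = C$4,930.2292…
After C$1,400.00 payment: C$4,930.2292… − C$1,400.00 = C$3,530.2292…
Balance at month 10: C$3,530.2292… × (1 + 0.012)^8 = C$3,883.7119…
After C$1,000.00 payment: C$3,883.7119… − C$1,000.00 = C$2,883.7119…
Balance at month 13: C$2,883.7119… × (1 + 0.012)^3 = C$2,988.7763…
Penalty: 13 × 0.5% × C$4,814.00 = C$312.91
Final settlement = outstanding balance + penalty = C$2,988.7763… + C$312.91 = C$3,301.69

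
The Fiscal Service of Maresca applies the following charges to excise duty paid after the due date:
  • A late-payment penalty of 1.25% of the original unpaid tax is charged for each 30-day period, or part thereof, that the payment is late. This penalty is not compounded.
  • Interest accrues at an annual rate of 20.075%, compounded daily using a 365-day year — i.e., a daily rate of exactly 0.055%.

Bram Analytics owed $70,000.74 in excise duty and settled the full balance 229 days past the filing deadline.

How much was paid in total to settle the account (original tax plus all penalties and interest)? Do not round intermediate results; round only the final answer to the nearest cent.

Penalty periods: ⌈229/30⌉ = 8; penalty = 8 × 1.25% × $70,000.74 = $7,000.07…
Interest: $70,000.74 × ((1 + 0.00055)^229 − 1) = $70,000.74 × 0.13418619… = $9,393.1323…
Total = $70,000.74 + $7,000.0740 + $9,393.1323… = $86,393.95

$86,393.95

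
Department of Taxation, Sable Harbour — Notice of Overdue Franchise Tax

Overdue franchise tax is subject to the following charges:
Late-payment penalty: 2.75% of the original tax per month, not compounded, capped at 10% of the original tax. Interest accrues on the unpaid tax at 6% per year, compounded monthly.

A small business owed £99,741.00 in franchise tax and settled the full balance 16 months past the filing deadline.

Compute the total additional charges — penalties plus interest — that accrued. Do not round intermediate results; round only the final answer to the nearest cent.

Penalty (uncapped): 16 × 2.75% × £99,741.00 = £43,886.04; cap = 10% × £99,741.00 = £9,974.10 → penalty = £9,974.10
Interest (6%/yr ÷ 12 = 0.5%/month): £99,741.00 × ((1 + 0.005)^16 − 1) = £8,285.5997…
Penalties + interest = £9,974.1000 + £8,285.5997… = £18,259.70

£18,259.70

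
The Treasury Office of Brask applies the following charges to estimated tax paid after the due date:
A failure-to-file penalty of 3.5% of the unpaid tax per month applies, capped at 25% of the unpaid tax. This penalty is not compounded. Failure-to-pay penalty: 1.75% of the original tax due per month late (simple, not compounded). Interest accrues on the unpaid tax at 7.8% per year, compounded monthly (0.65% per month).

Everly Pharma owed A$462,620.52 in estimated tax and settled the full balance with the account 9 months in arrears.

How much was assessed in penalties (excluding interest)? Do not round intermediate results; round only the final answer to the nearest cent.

A$188,517.86

Failure-to-file: 9 × 3.5% × A$462,620.52 = A$145,725.46…, capped at 25% × A$462,620.52 = A$115,655.13
Failure-to-pay penalty: 9 × 1.75% × A$462,620.52 = A$72,862.73…
Total penalty = A$115,655.13 + A$72,862.73… = A$188,517.86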